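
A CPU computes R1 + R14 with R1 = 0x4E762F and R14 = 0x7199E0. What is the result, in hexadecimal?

Add column by column in base 16, right to left:
  F+0 = F
  2+E = 0 carry 1
  6+9+1 = 0 carry 1
  7+9+1 = 1 carry 1
  E+1+1 = 0 carry 1
  4+7+1 = C

0xC0100F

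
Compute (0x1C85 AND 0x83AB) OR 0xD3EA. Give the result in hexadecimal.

0xD3EB

0x1C85 AND 0x83AB = 0x0081.
Then OR with 0xD3EA.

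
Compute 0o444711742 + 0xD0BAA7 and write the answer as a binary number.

0b101011001000100111010001001

0o444711742 = 0b100100100111001001111100010 in binary.
0xD0BAA7 = 0b110100001011101010100111 in binary.
Add column by column in base 2, right to left:
  0+1 = 1
  1+1 = 0 carry 1
  0+1+1 = 0 carry 1
  0+0+1 = 1
  0+0 = 0
  1+1 = 0 carry 1
  1+0+1 = 0 carry 1
  1+1+1 = 1 carry 1
  1+0+1 = 0 carry 1
  1+1+1 = 1 carry 1
  0+0+1 = 1
  0+1 = 1
  1+1 = 0 carry 1
  0+1+1 = 0 carry 1
  0+0+1 = 1
  1+1 = 0 carry 1
  1+0+1 = 0 carry 1
  1+0+1 = 0 carry 1
  0+0+1 = 1
  0+0 = 0
  1+1 = 0 carry 1
  0+0+1 = 1
  0+1 = 1
  1+1 = 0 carry 1
  0+0+1 = 1
  0+0 = 0
  1+0 = 1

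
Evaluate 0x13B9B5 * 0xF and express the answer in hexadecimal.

0x127E19B

Multiply each base-16 digit by 15, carrying:
  5×15 = 75 → write B carry 4
  B×15+4 = 169 → write 9 carry 10
  9×15+10 = 145 → write 1 carry 9
  B×15+9 = 174 → write E carry 10
  3×15+10 = 55 → write 7 carry 3
  1×15+3 = 18 → write 2 carry 1
  remaining carry: 1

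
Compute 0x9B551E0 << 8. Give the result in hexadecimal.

Shifting left by 8 bits = 2 hex digits: append 2 zeros.

0x9B551E000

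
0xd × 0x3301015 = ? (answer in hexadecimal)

0x2970d111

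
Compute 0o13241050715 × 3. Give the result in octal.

Multiply each base-8 digit by 3, carrying:
  5×3 = 15 → write 7 carry 1
  1×3+1 = 4 → write 4
  7×3 = 21 → write 5 carry 2
  0×3+2 = 2 → write 2
  5×3 = 15 → write 7 carry 1
  0×3+1 = 1 → write 1
  1×3 = 3 → write 3
  4×3 = 12 → write 4 carry 1
  2×3+1 = 7 → write 7
  3×3 = 9 → write 1 carry 1
  1×3+1 = 4 → write 4

0o41743172547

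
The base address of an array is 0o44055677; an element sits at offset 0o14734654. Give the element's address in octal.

0o61012553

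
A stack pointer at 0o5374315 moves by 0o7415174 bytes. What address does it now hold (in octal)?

0o15011511

Add column by column in base 8, right to left:
  5+4 = 1 carry 1
  1+7+1 = 1 carry 1
  3+1+1 = 5
  4+5 = 1 carry 1
  7+1+1 = 1 carry 1
  3+4+1 = 0 carry 1
  5+7+1 = 5 carry 1
  final carry 1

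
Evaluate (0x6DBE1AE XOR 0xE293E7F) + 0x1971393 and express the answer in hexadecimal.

First 0x6DBE1AE XOR 0xE293E7F = 0x8F2DFD1.
Add column by column in base 16, right to left:
  1+3 = 4
  D+9 = 6 carry 1
  F+3+1 = 3 carry 1
  D+1+1 = F
  2+7 = 9
  F+9 = 8 carry 1
  8+1+1 = A

0xA89F364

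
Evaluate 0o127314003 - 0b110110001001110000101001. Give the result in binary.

0o127314003 = 0b1010111011001100000000011 in binary.
Subtract column by column in base 2:
  1-1 → 0
  1-0 → 1
  0-0 → 0
  0-1 → 1 (borrow)
  0-0-1 → 1 (borrow)
  0-1-1 → 0 (borrow)
  0-0-1 → 1 (borrow)
  0-0-1 → 1 (borrow)
  0-0-1 → 1 (borrow)
  0-0-1 → 1 (borrow)
  0-1-1 → 0 (borrow)
  1-1-1 → 1 (borrow)
  1-1-1 → 1 (borrow)
  0-0-1 → 1 (borrow)
  0-0-1 → 1 (borrow)
  1-1-1 → 1 (borrow)
  1-0-1 → 0
  0-0 → 0
  1-0 → 1
  1-1 → 0
  1-1 → 0
  0-0 → 0
  1-1 → 0
  0-1 → 1 (borrow)
  1-0-1 → 0

0b100001001111101111011010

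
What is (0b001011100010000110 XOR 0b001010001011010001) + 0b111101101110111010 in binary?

First 0b001011100010000110 XOR 0b001010001011010001 = 0b000001101001010111.
Add column by column in base 2, right to left:
  1+0 = 1
  1+1 = 0 carry 1
  1+0+1 = 0 carry 1
  0+1+1 = 0 carry 1
  1+1+1 = 1 carry 1
  0+1+1 = 0 carry 1
  1+0+1 = 0 carry 1
  0+1+1 = 0 carry 1
  0+1+1 = 0 carry 1
  1+1+1 = 1 carry 1
  0+0+1 = 1
  1+1 = 0 carry 1
  1+1+1 = 1 carry 1
  0+0+1 = 1
  0+1 = 1
  0+1 = 1
  0+1 = 1
  0+1 = 1

0b111111011000010001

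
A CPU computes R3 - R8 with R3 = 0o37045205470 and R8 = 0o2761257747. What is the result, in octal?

Subtract column by column in base 8:
  0-7 → 1 (borrow)
  7-4-1 → 2
  4-7 → 5 (borrow)
  5-7-1 → 5 (borrow)
  0-5-1 → 2 (borrow)
  2-2-1 → 7 (borrow)
  5-1-1 → 3
  4-6 → 6 (borrow)
  0-7-1 → 0 (borrow)
  7-2-1 → 4
  3-0 → 3

0o34063725521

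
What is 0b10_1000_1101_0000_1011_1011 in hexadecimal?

Group the bits into nibbles: 0010 1000 1101 0000 1011 1011 → 28D0BB.

0x28D0BB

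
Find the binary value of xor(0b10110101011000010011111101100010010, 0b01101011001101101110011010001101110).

XOR bit by bit (1 where the bits differ):
  10110101011000010011111101100010010
^ 01101011001101101110011010001101110
= 11011110010101111101100111101111100

0b11011110010101111101100111101111100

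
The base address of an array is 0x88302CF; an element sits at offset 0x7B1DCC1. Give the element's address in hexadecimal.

0x1034DF90

Add column by column in base 16, right to left:
  F+1 = 0 carry 1
  C+C+1 = 9 carry 1
  2+C+1 = F
  0+D = D
  3+1 = 4
  8+B = 3 carry 1
  8+7+1 = 0 carry 1
  final carry 1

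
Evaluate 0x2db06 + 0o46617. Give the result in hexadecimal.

0o46617 = 0x4d8f in hexadecimal.
Add column by column in base 16, right to left:
  6+f = 5 carry 1
  0+8+1 = 9
  b+d = 8 carry 1
  d+4+1 = 2 carry 1
  2+0+1 = 3

0x32895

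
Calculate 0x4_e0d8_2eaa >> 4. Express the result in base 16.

Shifting right by 4 bits = 1 hex digit: drop the last 1.

0x4e0d82ea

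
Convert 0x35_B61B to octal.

Expand each hex digit to 4 bits: 3=0011 5=0101 B=1011 6=0110 1=0001 B=1011.
Group the bits in threes: 001 101 011 011 011 000 011 011 → 15333033.

0o15333033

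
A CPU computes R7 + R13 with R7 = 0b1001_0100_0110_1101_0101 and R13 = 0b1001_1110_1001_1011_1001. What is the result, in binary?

Add column by column in base 2, right to left:
  1+1 = 0 carry 1
  0+0+1 = 1
  1+0 = 1
  0+1 = 1
  1+1 = 0 carry 1
  0+1+1 = 0 carry 1
  1+0+1 = 0 carry 1
  1+1+1 = 1 carry 1
  0+1+1 = 0 carry 1
  1+0+1 = 0 carry 1
  1+0+1 = 0 carry 1
  0+1+1 = 0 carry 1
  0+0+1 = 1
  0+1 = 1
  1+1 = 0 carry 1
  0+1+1 = 0 carry 1
  1+1+1 = 1 carry 1
  0+0+1 = 1
  0+0 = 0
  1+1 = 0 carry 1
  final carry 1

0b100110011000010001110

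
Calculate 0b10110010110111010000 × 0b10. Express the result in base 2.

0b101100101101110100000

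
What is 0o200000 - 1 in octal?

The trailing 5 digits are 0, so subtracting 1 borrows through: they become 7 and the next digit up decrements.

0o177777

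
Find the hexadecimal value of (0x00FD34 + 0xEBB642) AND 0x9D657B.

Add column by column in base 16, right to left:
  4+2 = 6
  3+4 = 7
  D+6 = 3 carry 1
  F+B+1 = B carry 1
  0+B+1 = C
  0+E = E
Sum = 0xECB376; now AND with 0x9D657B:
  E&9=8, C&D=C, B&6=2, 3&5=1, 7&7=7, 6&B=2

0x8C2172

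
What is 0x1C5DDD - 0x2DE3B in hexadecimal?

0x197FA2

Subtract column by column in base 16:
  D-B → 2
  D-3 → A
  D-E → F (borrow)
  5-D-1 → 7 (borrow)
  C-2-1 → 9
  1-0 → 1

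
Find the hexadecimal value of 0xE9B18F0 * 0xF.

Multiply each base-16 digit by 15, carrying:
  0×15 = 0 → write 0
  F×15 = 225 → write 1 carry 14
  8×15+14 = 134 → write 6 carry 8
  1×15+8 = 23 → write 7 carry 1
  B×15+1 = 166 → write 6 carry 10
  9×15+10 = 145 → write 1 carry 9
  E×15+9 = 219 → write B carry 13
  remaining carry: D

0xDB167610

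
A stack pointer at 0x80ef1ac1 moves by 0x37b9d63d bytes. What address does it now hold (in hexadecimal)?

Add column by column in base 16, right to left:
  1+d = e
  c+3 = f
  a+6 = 0 carry 1
  1+d+1 = f
  f+9 = 8 carry 1
  e+b+1 = a carry 1
  0+7+1 = 8
  8+3 = b

0xb8a8f0fe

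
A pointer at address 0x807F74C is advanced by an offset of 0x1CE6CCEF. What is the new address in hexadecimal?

0x24EEC43B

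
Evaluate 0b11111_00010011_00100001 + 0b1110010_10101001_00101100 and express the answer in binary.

0b100100011011110001001101

Add column by column in base 2, right to left:
  1+0 = 1
  0+0 = 0
  0+1 = 1
  0+1 = 1
  0+0 = 0
  1+1 = 0 carry 1
  0+0+1 = 1
  0+0 = 0
  1+1 = 0 carry 1
  1+0+1 = 0 carry 1
  0+0+1 = 1
  0+1 = 1
  1+0 = 1
  0+1 = 1
  0+0 = 0
  0+1 = 1
  1+0 = 1
  1+1 = 0 carry 1
  1+0+1 = 0 carry 1
  1+0+1 = 0 carry 1
  1+1+1 = 1 carry 1
  0+1+1 = 0 carry 1
  0+1+1 = 0 carry 1
  final carry 1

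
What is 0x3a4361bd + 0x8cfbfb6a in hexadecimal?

Add column by column in base 16, right to left:
  d+a = 7 carry 1
  b+6+1 = 2 carry 1
  1+b+1 = d
  6+f = 5 carry 1
  3+b+1 = f
  4+f = 3 carry 1
  a+c+1 = 7 carry 1
  3+8+1 = c

0xc73f5d27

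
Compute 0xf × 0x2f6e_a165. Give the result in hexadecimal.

0x2c77b74eb

Multiply each base-16 digit by 15, carrying:
  5×15 = 75 → write b carry 4
  6×15+4 = 94 → write e carry 5
  1×15+5 = 20 → write 4 carry 1
  a×15+1 = 151 → write 7 carry 9
  e×15+9 = 219 → write b carry 13
  6×15+13 = 103 → write 7 carry 6
  f×15+6 = 231 → write 7 carry 14
  2×15+14 = 44 → write c carry 2
  remaining carry: 2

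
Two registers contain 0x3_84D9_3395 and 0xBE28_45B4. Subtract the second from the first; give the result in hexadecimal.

Subtract column by column in base 16:
  5-4 → 1
  9-B → E (borrow)
  3-5-1 → D (borrow)
  3-4-1 → E (borrow)
  9-8-1 → 0
  D-2 → B
  4-E → 6 (borrow)
  8-B-1 → C (borrow)
  3-0-1 → 2

0x2C6B0EDE1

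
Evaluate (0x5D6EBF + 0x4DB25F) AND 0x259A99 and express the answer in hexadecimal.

0x210018

Add column by column in base 16, right to left:
  F+F = E carry 1
  B+5+1 = 1 carry 1
  E+2+1 = 1 carry 1
  6+B+1 = 2 carry 1
  D+D+1 = B carry 1
  5+4+1 = A
Sum = 0xAB211E; now AND with 0x259A99:
  A&2=2, B&5=1, 2&9=0, 1&A=0, 1&9=1, E&9=8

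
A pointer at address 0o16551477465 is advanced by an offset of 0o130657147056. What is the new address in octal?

0o147430646543

Add column by column in base 8, right to left:
  5+6 = 3 carry 1
  6+5+1 = 4 carry 1
  4+0+1 = 5
  7+7 = 6 carry 1
  7+4+1 = 4 carry 1
  4+1+1 = 6
  1+7 = 0 carry 1
  5+5+1 = 3 carry 1
  5+6+1 = 4 carry 1
  6+0+1 = 7
  1+3 = 4
  0+1 = 1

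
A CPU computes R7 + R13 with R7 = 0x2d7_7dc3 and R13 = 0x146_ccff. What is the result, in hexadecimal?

0x41e4ac2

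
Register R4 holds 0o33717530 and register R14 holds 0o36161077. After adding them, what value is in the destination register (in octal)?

Add column by column in base 8, right to left:
  0+7 = 7
  3+7 = 2 carry 1
  5+0+1 = 6
  7+1 = 0 carry 1
  1+6+1 = 0 carry 1
  7+1+1 = 1 carry 1
  3+6+1 = 2 carry 1
  3+3+1 = 7

0o72100627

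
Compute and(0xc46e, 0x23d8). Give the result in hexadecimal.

0x0048

AND each hex digit independently (no carries):
  c&2=0, 4&3=0, 6&d=4, e&8=8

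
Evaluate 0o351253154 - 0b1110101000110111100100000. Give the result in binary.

0b1110100001110011101001100

0o351253154 = 0b11101001010101011001101100 in binary.
Subtract column by column in base 2:
  0-0 → 0
  0-0 → 0
  1-0 → 1
  1-0 → 1
  0-0 → 0
  1-1 → 0
  1-0 → 1
  0-0 → 0
  0-1 → 1 (borrow)
  1-1-1 → 1 (borrow)
  1-1-1 → 1 (borrow)
  0-1-1 → 0 (borrow)
  1-0-1 → 0
  0-1 → 1 (borrow)
  1-1-1 → 1 (borrow)
  0-0-1 → 1 (borrow)
  1-0-1 → 0
  0-0 → 0
  1-1 → 0
  0-0 → 0
  0-1 → 1 (borrow)
  1-0-1 → 0
  0-1 → 1 (borrow)
  1-1-1 → 1 (borrow)
  1-1-1 → 1 (borrow)
  1-0-1 → 0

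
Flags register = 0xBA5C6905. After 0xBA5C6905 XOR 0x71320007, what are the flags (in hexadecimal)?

XOR each hex digit independently (no carries):
  B^7=C, A^1=B, 5^3=6, C^2=E, 6^0=6, 9^0=9, 0^0=0, 5^7=2

0xCB6E6902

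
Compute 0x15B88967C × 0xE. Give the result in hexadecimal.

0x1301783AC8

Multiply each base-16 digit by 14, carrying:
  C×14 = 168 → write 8 carry 10
  7×14+10 = 108 → write C carry 6
  6×14+6 = 90 → write A carry 5
  9×14+5 = 131 → write 3 carry 8
  8×14+8 = 120 → write 8 carry 7
  8×14+7 = 119 → write 7 carry 7
  B×14+7 = 161 → write 1 carry 10
  5×14+10 = 80 → write 0 carry 5
  1×14+5 = 19 → write 3 carry 1
  remaining carry: 1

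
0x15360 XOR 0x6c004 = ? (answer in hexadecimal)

0x79364

XOR each hex digit independently (no carries):
  1^6=7, 5^c=9, 3^0=3, 6^0=6, 0^4=4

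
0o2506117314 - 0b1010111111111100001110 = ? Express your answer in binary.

0o2506117314 = 0b10101000110001001111011001100 in binary.
Subtract column by column in base 2:
  0-0 → 0
  0-1 → 1 (borrow)
  1-1-1 → 1 (borrow)
  1-1-1 → 1 (borrow)
  0-0-1 → 1 (borrow)
  0-0-1 → 1 (borrow)
  1-0-1 → 0
  1-0 → 1
  0-1 → 1 (borrow)
  1-1-1 → 1 (borrow)
  1-1-1 → 1 (borrow)
  1-1-1 → 1 (borrow)
  1-1-1 → 1 (borrow)
  0-1-1 → 0 (borrow)
  0-1-1 → 0 (borrow)
  1-1-1 → 1 (borrow)
  0-1-1 → 0 (borrow)
  0-1-1 → 0 (borrow)
  0-0-1 → 1 (borrow)
  1-1-1 → 1 (borrow)
  1-0-1 → 0
  0-1 → 1 (borrow)
  0-0-1 → 1 (borrow)
  0-0-1 → 1 (borrow)
  1-0-1 → 0
  0-0 → 0
  1-0 → 1
  0-0 → 0
  1-0 → 1

0b10100111011001001111110111110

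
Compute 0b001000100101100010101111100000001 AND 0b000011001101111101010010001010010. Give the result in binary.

0b000000000101100000000010000000000

AND bit by bit (1 only where both bits are 1):
  001000100101100010101111100000001
& 000011001101111101010010001010010
= 000000000101100000000010000000000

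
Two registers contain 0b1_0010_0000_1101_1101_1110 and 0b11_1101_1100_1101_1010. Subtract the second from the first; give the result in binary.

0b11100011000100000100

Subtract column by column in base 2:
  0-0 → 0
  1-1 → 0
  1-0 → 1
  1-1 → 0
  1-1 → 0
  0-0 → 0
  1-1 → 0
  1-1 → 0
  1-0 → 1
  0-0 → 0
  1-1 → 0
  1-1 → 0
  0-1 → 1 (borrow)
  0-0-1 → 1 (borrow)
  0-1-1 → 0 (borrow)
  0-1-1 → 0 (borrow)
  0-1-1 → 0 (borrow)
  1-1-1 → 1 (borrow)
  0-0-1 → 1 (borrow)
  0-0-1 → 1 (borrow)
  1-0-1 → 0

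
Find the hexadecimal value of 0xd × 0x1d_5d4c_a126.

Multiply each base-16 digit by 13, carrying:
  6×13 = 78 → write e carry 4
  2×13+4 = 30 → write e carry 1
  1×13+1 = 14 → write e
  a×13 = 130 → write 2 carry 8
  c×13+8 = 164 → write 4 carry 10
  4×13+10 = 62 → write e carry 3
  d×13+3 = 172 → write c carry 10
  5×13+10 = 75 → write b carry 4
  d×13+4 = 173 → write d carry 10
  1×13+10 = 23 → write 7 carry 1
  remaining carry: 1

0x17dbce42eee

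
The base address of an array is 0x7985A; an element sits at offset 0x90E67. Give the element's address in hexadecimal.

0x10A6C1

Add column by column in base 16, right to left:
  A+7 = 1 carry 1
  5+6+1 = C
  8+E = 6 carry 1
  9+0+1 = A
  7+9 = 0 carry 1
  final carry 1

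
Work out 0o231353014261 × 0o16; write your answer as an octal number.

Multiply each base-8 digit by 14, carrying:
  1×14 = 14 → write 6 carry 1
  6×14+1 = 85 → write 5 carry 10
  2×14+10 = 38 → write 6 carry 4
  4×14+4 = 60 → write 4 carry 7
  1×14+7 = 21 → write 5 carry 2
  0×14+2 = 2 → write 2
  3×14 = 42 → write 2 carry 5
  5×14+5 = 75 → write 3 carry 9
  3×14+9 = 51 → write 3 carry 6
  1×14+6 = 20 → write 4 carry 2
  3×14+2 = 44 → write 4 carry 5
  2×14+5 = 33 → write 1 carry 4
  remaining carry: 4

0o4144332254656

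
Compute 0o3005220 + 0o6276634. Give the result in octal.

Add column by column in base 8, right to left:
  0+4 = 4
  2+3 = 5
  2+6 = 0 carry 1
  5+6+1 = 4 carry 1
  0+7+1 = 0 carry 1
  0+2+1 = 3
  3+6 = 1 carry 1
  final carry 1

0o11304054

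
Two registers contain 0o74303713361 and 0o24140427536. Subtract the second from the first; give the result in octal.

Subtract column by column in base 8:
  1-6 → 3 (borrow)
  6-3-1 → 2
  3-5 → 6 (borrow)
  3-7-1 → 3 (borrow)
  1-2-1 → 6 (borrow)
  7-4-1 → 2
  3-0 → 3
  0-4 → 4 (borrow)
  3-1-1 → 1
  4-4 → 0
  7-2 → 5

0o50143263623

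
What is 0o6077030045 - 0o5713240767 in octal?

0o163567056

Subtract column by column in base 8:
  5-7 → 6 (borrow)
  4-6-1 → 5 (borrow)
  0-7-1 → 0 (borrow)
  0-0-1 → 7 (borrow)
  3-4-1 → 6 (borrow)
  0-2-1 → 5 (borrow)
  7-3-1 → 3
  7-1 → 6
  0-7 → 1 (borrow)
  6-5-1 → 0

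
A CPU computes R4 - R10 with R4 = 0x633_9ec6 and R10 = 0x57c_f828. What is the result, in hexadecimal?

0xb6a69e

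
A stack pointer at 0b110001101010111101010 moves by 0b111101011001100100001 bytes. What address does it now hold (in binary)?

0b1101111000100100001011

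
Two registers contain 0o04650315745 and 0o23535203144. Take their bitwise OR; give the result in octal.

0o27775317745

OR each oct digit independently (no carries):
  0|2=2, 4|3=7, 6|5=7, 5|3=7, 0|5=5, 3|2=3, 1|0=1, 5|3=7, 7|1=7, 4|4=4, 5|4=5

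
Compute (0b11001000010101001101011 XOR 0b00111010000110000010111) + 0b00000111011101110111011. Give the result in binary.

0b11111001110001000110111

First 0b11001000010101001101011 XOR 0b00111010000110000010111 = 0b11110010010011001111100.
Add column by column in base 2, right to left:
  0+1 = 1
  0+1 = 1
  1+0 = 1
  1+1 = 0 carry 1
  1+1+1 = 1 carry 1
  1+1+1 = 1 carry 1
  1+0+1 = 0 carry 1
  0+1+1 = 0 carry 1
  0+1+1 = 0 carry 1
  1+1+1 = 1 carry 1
  1+0+1 = 0 carry 1
  0+1+1 = 0 carry 1
  0+1+1 = 0 carry 1
  1+1+1 = 1 carry 1
  0+0+1 = 1
  0+1 = 1
  1+1 = 0 carry 1
  0+1+1 = 0 carry 1
  0+0+1 = 1
  1+0 = 1
  1+0 = 1
  1+0 = 1
  1+0 = 1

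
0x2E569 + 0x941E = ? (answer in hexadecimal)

0x37987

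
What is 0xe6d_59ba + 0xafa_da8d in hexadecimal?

0x19683447

Add column by column in base 16, right to left:
  a+d = 7 carry 1
  b+8+1 = 4 carry 1
  9+a+1 = 4 carry 1
  5+d+1 = 3 carry 1
  d+a+1 = 8 carry 1
  6+f+1 = 6 carry 1
  e+a+1 = 9 carry 1
  final carry 1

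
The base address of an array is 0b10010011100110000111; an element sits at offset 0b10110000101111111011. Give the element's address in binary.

Add column by column in base 2, right to left:
  1+1 = 0 carry 1
  1+1+1 = 1 carry 1
  1+0+1 = 0 carry 1
  0+1+1 = 0 carry 1
  0+1+1 = 0 carry 1
  0+1+1 = 0 carry 1
  0+1+1 = 0 carry 1
  1+1+1 = 1 carry 1
  1+1+1 = 1 carry 1
  0+1+1 = 0 carry 1
  0+0+1 = 1
  1+1 = 0 carry 1
  1+0+1 = 0 carry 1
  1+0+1 = 0 carry 1
  0+0+1 = 1
  0+0 = 0
  1+1 = 0 carry 1
  0+1+1 = 0 carry 1
  0+0+1 = 1
  1+1 = 0 carry 1
  final carry 1

0b101000100010110000010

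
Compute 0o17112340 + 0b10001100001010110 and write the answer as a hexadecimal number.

0x3DAD36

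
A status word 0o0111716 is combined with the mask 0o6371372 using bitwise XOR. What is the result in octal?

0o6260464

XOR each oct digit independently (no carries):
  0^6=6, 1^3=2, 1^7=6, 1^1=0, 7^3=4, 1^7=6, 6^2=4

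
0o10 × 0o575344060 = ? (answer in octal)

0o5753440600

Multiply each base-8 digit by 8, carrying:
  0×8 = 0 → write 0
  6×8 = 48 → write 0 carry 6
  0×8+6 = 6 → write 6
  4×8 = 32 → write 0 carry 4
  4×8+4 = 36 → write 4 carry 4
  3×8+4 = 28 → write 4 carry 3
  5×8+3 = 43 → write 3 carry 5
  7×8+5 = 61 → write 5 carry 7
  5×8+7 = 47 → write 7 carry 5
  remaining carry: 5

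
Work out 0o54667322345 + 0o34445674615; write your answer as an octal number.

0o111335217162

Add column by column in base 8, right to left:
  5+5 = 2 carry 1
  4+1+1 = 6
  3+6 = 1 carry 1
  2+4+1 = 7
  2+7 = 1 carry 1
  3+6+1 = 2 carry 1
  7+5+1 = 5 carry 1
  6+4+1 = 3 carry 1
  6+4+1 = 3 carry 1
  4+4+1 = 1 carry 1
  5+3+1 = 1 carry 1
  final carry 1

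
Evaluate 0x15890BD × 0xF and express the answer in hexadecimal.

0x14307B13

Multiply each base-16 digit by 15, carrying:
  D×15 = 195 → write 3 carry 12
  B×15+12 = 177 → write 1 carry 11
  0×15+11 = 11 → write B
  9×15 = 135 → write 7 carry 8
  8×15+8 = 128 → write 0 carry 8
  5×15+8 = 83 → write 3 carry 5
  1×15+5 = 20 → write 4 carry 1
  remaining carry: 1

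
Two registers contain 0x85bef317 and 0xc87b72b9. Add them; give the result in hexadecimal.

0x14e3a65d0

Add column by column in base 16, right to left:
  7+9 = 0 carry 1
  1+b+1 = d
  3+2 = 5
  f+7 = 6 carry 1
  e+b+1 = a carry 1
  b+7+1 = 3 carry 1
  5+8+1 = e
  8+c = 4 carry 1
  final carry 1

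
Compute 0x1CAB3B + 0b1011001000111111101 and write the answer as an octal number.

0x1CAB3B = 0o7125473 in octal.
0b1011001000111111101 = 0o1310775 in octal.
Add column by column in base 8, right to left:
  3+5 = 0 carry 1
  7+7+1 = 7 carry 1
  4+7+1 = 4 carry 1
  5+0+1 = 6
  2+1 = 3
  1+3 = 4
  7+1 = 0 carry 1
  final carry 1

0o10436470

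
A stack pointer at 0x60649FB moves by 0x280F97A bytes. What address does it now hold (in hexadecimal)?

0x8874375

Add column by column in base 16, right to left:
  B+A = 5 carry 1
  F+7+1 = 7 carry 1
  9+9+1 = 3 carry 1
  4+F+1 = 4 carry 1
  6+0+1 = 7
  0+8 = 8
  6+2 = 8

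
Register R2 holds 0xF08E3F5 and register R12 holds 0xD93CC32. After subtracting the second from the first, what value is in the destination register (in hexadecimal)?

0x17517C3

Subtract column by column in base 16:
  5-2 → 3
  F-3 → C
  3-C → 7 (borrow)
  E-C-1 → 1
  8-3 → 5
  0-9 → 7 (borrow)
  F-D-1 → 1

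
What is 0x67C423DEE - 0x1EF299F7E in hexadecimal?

0x48D189E70

Subtract column by column in base 16:
  E-E → 0
  E-7 → 7
  D-F → E (borrow)
  3-9-1 → 9 (borrow)
  2-9-1 → 8 (borrow)
  4-2-1 → 1
  C-F → D (borrow)
  7-E-1 → 8 (borrow)
  6-1-1 → 4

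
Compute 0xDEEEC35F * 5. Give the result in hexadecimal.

Multiply each base-16 digit by 5, carrying:
  F×5 = 75 → write B carry 4
  5×5+4 = 29 → write D carry 1
  3×5+1 = 16 → write 0 carry 1
  C×5+1 = 61 → write D carry 3
  E×5+3 = 73 → write 9 carry 4
  E×5+4 = 74 → write A carry 4
  E×5+4 = 74 → write A carry 4
  D×5+4 = 69 → write 5 carry 4
  remaining carry: 4

0x45AA9D0DB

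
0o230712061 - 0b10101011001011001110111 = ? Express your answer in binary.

0o230712061 = 0b10011000111001010000110001 in binary.
Subtract column by column in base 2:
  1-1 → 0
  0-1 → 1 (borrow)
  0-1-1 → 0 (borrow)
  0-0-1 → 1 (borrow)
  1-1-1 → 1 (borrow)
  1-1-1 → 1 (borrow)
  0-1-1 → 0 (borrow)
  0-0-1 → 1 (borrow)
  0-0-1 → 1 (borrow)
  0-1-1 → 0 (borrow)
  1-1-1 → 1 (borrow)
  0-0-1 → 1 (borrow)
  1-1-1 → 1 (borrow)
  0-0-1 → 1 (borrow)
  0-0-1 → 1 (borrow)
  1-1-1 → 1 (borrow)
  1-1-1 → 1 (borrow)
  1-0-1 → 0
  0-1 → 1 (borrow)
  0-0-1 → 1 (borrow)
  0-1-1 → 0 (borrow)
  1-0-1 → 0
  1-1 → 0
  0-0 → 0
  0-0 → 0
  1-0 → 1

0b10000011011111110110111010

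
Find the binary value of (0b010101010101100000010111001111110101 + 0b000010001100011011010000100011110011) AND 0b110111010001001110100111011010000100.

0b10111000001001010100111010010000000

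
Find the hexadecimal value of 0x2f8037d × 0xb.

0x20a8265f

Multiply each base-16 digit by 11, carrying:
  d×11 = 143 → write f carry 8
  7×11+8 = 85 → write 5 carry 5
  3×11+5 = 38 → write 6 carry 2
  0×11+2 = 2 → write 2
  8×11 = 88 → write 8 carry 5
  f×11+5 = 170 → write a carry 10
  2×11+10 = 32 → write 0 carry 2
  remaining carry: 2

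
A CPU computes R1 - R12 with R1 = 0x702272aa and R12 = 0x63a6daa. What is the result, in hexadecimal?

Subtract column by column in base 16:
  a-a → 0
  a-a → 0
  2-d → 5 (borrow)
  7-6-1 → 0
  2-a → 8 (borrow)
  2-3-1 → e (borrow)
  0-6-1 → 9 (borrow)
  7-0-1 → 6

0x69e80500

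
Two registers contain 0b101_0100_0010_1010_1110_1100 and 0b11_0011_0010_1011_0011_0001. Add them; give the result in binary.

0b100001110101011000011101

Add column by column in base 2, right to left:
  0+1 = 1
  0+0 = 0
  1+0 = 1
  1+0 = 1
  0+1 = 1
  1+1 = 0 carry 1
  1+0+1 = 0 carry 1
  1+0+1 = 0 carry 1
  0+1+1 = 0 carry 1
  1+1+1 = 1 carry 1
  0+0+1 = 1
  1+1 = 0 carry 1
  0+0+1 = 1
  1+1 = 0 carry 1
  0+0+1 = 1
  0+0 = 0
  0+1 = 1
  0+1 = 1
  1+0 = 1
  0+0 = 0
  1+1 = 0 carry 1
  0+1+1 = 0 carry 1
  1+0+1 = 0 carry 1
  final carry 1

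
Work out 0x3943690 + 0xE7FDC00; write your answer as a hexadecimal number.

Add column by column in base 16, right to left:
  0+0 = 0
  9+0 = 9
  6+C = 2 carry 1
  3+D+1 = 1 carry 1
  4+F+1 = 4 carry 1
  9+7+1 = 1 carry 1
  3+E+1 = 2 carry 1
  final carry 1

0x12141290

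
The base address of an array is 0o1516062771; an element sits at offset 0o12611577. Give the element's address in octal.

Add column by column in base 8, right to left:
  1+7 = 0 carry 1
  7+7+1 = 7 carry 1
  7+5+1 = 5 carry 1
  2+1+1 = 4
  6+1 = 7
  0+6 = 6
  6+2 = 0 carry 1
  1+1+1 = 3
  5+0 = 5
  1+0 = 1

0o1530674570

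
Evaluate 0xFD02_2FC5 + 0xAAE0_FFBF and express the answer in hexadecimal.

0x1A7E32F84

Add column by column in base 16, right to left:
  5+F = 4 carry 1
  C+B+1 = 8 carry 1
  F+F+1 = F carry 1
  2+F+1 = 2 carry 1
  2+0+1 = 3
  0+E = E
  D+A = 7 carry 1
  F+A+1 = A carry 1
  final carry 1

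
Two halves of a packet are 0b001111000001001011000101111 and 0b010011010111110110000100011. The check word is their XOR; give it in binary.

0b011100010110111101000001100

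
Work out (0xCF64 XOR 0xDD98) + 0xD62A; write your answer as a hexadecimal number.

First 0xCF64 XOR 0xDD98 = 0x12FC.
Add column by column in base 16, right to left:
  C+A = 6 carry 1
  F+2+1 = 2 carry 1
  2+6+1 = 9
  1+D = E

0xE926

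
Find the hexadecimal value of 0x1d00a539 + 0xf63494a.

Add column by column in base 16, right to left:
  9+a = 3 carry 1
  3+4+1 = 8
  5+9 = e
  a+4 = e
  0+3 = 3
  0+6 = 6
  d+f = c carry 1
  1+0+1 = 2

0x2c63ee83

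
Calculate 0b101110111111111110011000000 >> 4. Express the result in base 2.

0b10111011111111111001100

Right shift by 4: drop the 4 least-significant bits.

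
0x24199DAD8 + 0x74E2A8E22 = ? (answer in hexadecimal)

Add column by column in base 16, right to left:
  8+2 = A
  D+2 = F
  A+E = 8 carry 1
  D+8+1 = 6 carry 1
  9+A+1 = 4 carry 1
  9+2+1 = C
  1+E = F
  4+4 = 8
  2+7 = 9

0x98FC468FA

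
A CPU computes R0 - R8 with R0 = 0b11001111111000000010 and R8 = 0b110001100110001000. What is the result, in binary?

Subtract column by column in base 2:
  0-0 → 0
  1-0 → 1
  0-0 → 0
  0-1 → 1 (borrow)
  0-0-1 → 1 (borrow)
  0-0-1 → 1 (borrow)
  0-0-1 → 1 (borrow)
  0-1-1 → 0 (borrow)
  0-1-1 → 0 (borrow)
  1-0-1 → 0
  1-0 → 1
  1-1 → 0
  1-1 → 0
  1-0 → 1
  1-0 → 1
  1-0 → 1
  0-1 → 1 (borrow)
  0-1-1 → 0 (borrow)
  1-0-1 → 0
  1-0 → 1

0b10011110010001111010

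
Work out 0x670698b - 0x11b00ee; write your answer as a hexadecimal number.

0x555689d

Subtract column by column in base 16:
  b-e → d (borrow)
  8-e-1 → 9 (borrow)
  9-0-1 → 8
  6-0 → 6
  0-b → 5 (borrow)
  7-1-1 → 5
  6-1 → 5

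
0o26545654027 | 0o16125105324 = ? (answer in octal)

OR each oct digit independently (no carries):
  2|1=3, 6|6=6, 5|1=5, 4|2=6, 5|5=5, 6|1=7, 5|0=5, 4|5=5, 0|3=3, 2|2=2, 7|4=7

0o36565755327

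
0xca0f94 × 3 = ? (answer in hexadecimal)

Multiply each base-16 digit by 3, carrying:
  4×3 = 12 → write c
  9×3 = 27 → write b carry 1
  f×3+1 = 46 → write e carry 2
  0×3+2 = 2 → write 2
  a×3 = 30 → write e carry 1
  c×3+1 = 37 → write 5 carry 2
  remaining carry: 2

0x25e2ebc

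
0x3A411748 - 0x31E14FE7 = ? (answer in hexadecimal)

0x85FC761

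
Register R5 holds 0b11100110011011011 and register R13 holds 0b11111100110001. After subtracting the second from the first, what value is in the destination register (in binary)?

Subtract column by column in base 2:
  1-1 → 0
  1-0 → 1
  0-0 → 0
  1-0 → 1
  1-1 → 0
  0-1 → 1 (borrow)
  1-0-1 → 0
  1-0 → 1
  0-1 → 1 (borrow)
  0-1-1 → 0 (borrow)
  1-1-1 → 1 (borrow)
  1-1-1 → 1 (borrow)
  0-1-1 → 0 (borrow)
  0-1-1 → 0 (borrow)
  1-0-1 → 0
  1-0 → 1
  1-0 → 1

0b11000110110101010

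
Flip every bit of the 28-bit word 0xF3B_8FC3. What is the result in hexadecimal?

0x0C4703C

Each hex digit d becomes F−d:
  F→0, 3→C, B→4, 8→7, F→0, C→3, 3→C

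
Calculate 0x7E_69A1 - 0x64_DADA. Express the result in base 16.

0x198EC7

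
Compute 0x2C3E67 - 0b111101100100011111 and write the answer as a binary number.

0x2C3E67 = 0b1011000011111001100111 in binary.
Subtract column by column in base 2:
  1-1 → 0
  1-1 → 0
  1-1 → 0
  0-1 → 1 (borrow)
  0-1-1 → 0 (borrow)
  1-0-1 → 0
  1-0 → 1
  0-0 → 0
  0-1 → 1 (borrow)
  1-0-1 → 0
  1-0 → 1
  1-1 → 0
  1-1 → 0
  1-0 → 1
  0-1 → 1 (borrow)
  0-1-1 → 0 (borrow)
  0-1-1 → 0 (borrow)
  0-1-1 → 0 (borrow)
  1-0-1 → 0
  1-0 → 1
  0-0 → 0
  1-0 → 1

0b1010000110010101001000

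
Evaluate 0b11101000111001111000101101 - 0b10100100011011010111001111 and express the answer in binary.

Subtract column by column in base 2:
  1-1 → 0
  0-1 → 1 (borrow)
  1-1-1 → 1 (borrow)
  1-1-1 → 1 (borrow)
  0-0-1 → 1 (borrow)
  1-0-1 → 0
  0-1 → 1 (borrow)
  0-1-1 → 0 (borrow)
  0-1-1 → 0 (borrow)
  1-0-1 → 0
  1-1 → 0
  1-0 → 1
  1-1 → 0
  0-1 → 1 (borrow)
  0-0-1 → 1 (borrow)
  1-1-1 → 1 (borrow)
  1-1-1 → 1 (borrow)
  1-0-1 → 0
  0-0 → 0
  0-0 → 0
  0-1 → 1 (borrow)
  1-0-1 → 0
  0-0 → 0
  1-1 → 0
  1-0 → 1
  1-1 → 0

0b1000100011110100001011110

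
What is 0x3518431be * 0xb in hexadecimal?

0x2480ae232a

Multiply each base-16 digit by 11, carrying:
  e×11 = 154 → write a carry 9
  b×11+9 = 130 → write 2 carry 8
  1×11+8 = 19 → write 3 carry 1
  3×11+1 = 34 → write 2 carry 2
  4×11+2 = 46 → write e carry 2
  8×11+2 = 90 → write a carry 5
  1×11+5 = 16 → write 0 carry 1
  5×11+1 = 56 → write 8 carry 3
  3×11+3 = 36 → write 4 carry 2
  remaining carry: 2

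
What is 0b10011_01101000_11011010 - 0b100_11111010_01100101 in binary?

Subtract column by column in base 2:
  0-1 → 1 (borrow)
  1-0-1 → 0
  0-1 → 1 (borrow)
  1-0-1 → 0
  1-0 → 1
  0-1 → 1 (borrow)
  1-1-1 → 1 (borrow)
  1-0-1 → 0
  0-0 → 0
  0-1 → 1 (borrow)
  0-0-1 → 1 (borrow)
  1-1-1 → 1 (borrow)
  0-1-1 → 0 (borrow)
  1-1-1 → 1 (borrow)
  1-1-1 → 1 (borrow)
  0-1-1 → 0 (borrow)
  1-0-1 → 0
  1-0 → 1
  0-1 → 1 (borrow)
  0-0-1 → 1 (borrow)
  1-0-1 → 0

0b11100110111001110101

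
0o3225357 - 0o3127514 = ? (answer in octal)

Subtract column by column in base 8:
  7-4 → 3
  5-1 → 4
  3-5 → 6 (borrow)
  5-7-1 → 5 (borrow)
  2-2-1 → 7 (borrow)
  2-1-1 → 0
  3-3 → 0

0o75643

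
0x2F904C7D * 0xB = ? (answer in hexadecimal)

0x20B33495F

Multiply each base-16 digit by 11, carrying:
  D×11 = 143 → write F carry 8
  7×11+8 = 85 → write 5 carry 5
  C×11+5 = 137 → write 9 carry 8
  4×11+8 = 52 → write 4 carry 3
  0×11+3 = 3 → write 3
  9×11 = 99 → write 3 carry 6
  F×11+6 = 171 → write B carry 10
  2×11+10 = 32 → write 0 carry 2
  remaining carry: 2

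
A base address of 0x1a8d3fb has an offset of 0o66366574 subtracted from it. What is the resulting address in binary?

0x1a8d3fb = 0b1101010001101001111111011 in binary.
0o66366574 = 0b110110011110110101111100 in binary.
Subtract column by column in base 2:
  1-0 → 1
  1-0 → 1
  0-1 → 1 (borrow)
  1-1-1 → 1 (borrow)
  1-1-1 → 1 (borrow)
  1-1-1 → 1 (borrow)
  1-1-1 → 1 (borrow)
  1-0-1 → 0
  1-1 → 0
  1-0 → 1
  0-1 → 1 (borrow)
  0-1-1 → 0 (borrow)
  1-0-1 → 0
  0-1 → 1 (borrow)
  1-1-1 → 1 (borrow)
  1-1-1 → 1 (borrow)
  0-1-1 → 0 (borrow)
  0-0-1 → 1 (borrow)
  0-0-1 → 1 (borrow)
  1-1-1 → 1 (borrow)
  0-1-1 → 0 (borrow)
  1-0-1 → 0
  0-1 → 1 (borrow)
  1-1-1 → 1 (borrow)
  1-0-1 → 0

0b110011101110011001111111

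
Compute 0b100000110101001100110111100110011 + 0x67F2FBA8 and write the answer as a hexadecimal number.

0b100000110101001100110111100110011 = 0x106A66F33 in hexadecimal.
Add column by column in base 16, right to left:
  3+8 = B
  3+A = D
  F+B = A carry 1
  6+F+1 = 6 carry 1
  6+2+1 = 9
  A+F = 9 carry 1
  6+7+1 = E
  0+6 = 6
  1+0 = 1

0x16E996ADB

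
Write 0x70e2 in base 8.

0o70342

Expand each hex digit to 4 bits: 7=0111 0=0000 e=1110 2=0010.
Group the bits in threes: 111 000 011 100 010 → 70342.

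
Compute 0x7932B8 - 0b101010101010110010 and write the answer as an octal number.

0o35504006

0x7932B8 = 0o36231270 in octal.
0b101010101010110010 = 0o525262 in octal.
Subtract column by column in base 8:
  0-2 → 6 (borrow)
  7-6-1 → 0
  2-2 → 0
  1-5 → 4 (borrow)
  3-2-1 → 0
  2-5 → 5 (borrow)
  6-0-1 → 5
  3-0 → 3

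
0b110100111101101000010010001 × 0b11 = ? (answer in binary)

0b10011110111000111000110110011

Multiply each base-2 digit by 3, carrying:
  1×3 = 3 → write 1 carry 1
  0×3+1 = 1 → write 1
  0×3 = 0 → write 0
  0×3 = 0 → write 0
  1×3 = 3 → write 1 carry 1
  0×3+1 = 1 → write 1
  0×3 = 0 → write 0
  1×3 = 3 → write 1 carry 1
  0×3+1 = 1 → write 1
  0×3 = 0 → write 0
  0×3 = 0 → write 0
  0×3 = 0 → write 0
  1×3 = 3 → write 1 carry 1
  0×3+1 = 1 → write 1
  1×3 = 3 → write 1 carry 1
  1×3+1 = 4 → write 0 carry 2
  0×3+2 = 2 → write 0 carry 1
  1×3+1 = 4 → write 0 carry 2
  1×3+2 = 5 → write 1 carry 2
  1×3+2 = 5 → write 1 carry 2
  1×3+2 = 5 → write 1 carry 2
  0×3+2 = 2 → write 0 carry 1
  0×3+1 = 1 → write 1
  1×3 = 3 → write 1 carry 1
  0×3+1 = 1 → write 1
  1×3 = 3 → write 1 carry 1
  1×3+1 = 4 → write 0 carry 2
  remaining carry: 10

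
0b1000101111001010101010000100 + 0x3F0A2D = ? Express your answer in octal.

0o1076732261

0b1000101111001010101010000100 = 0o1057125204 in octal.
0x3F0A2D = 0o17605055 in octal.
Add column by column in base 8, right to left:
  4+5 = 1 carry 1
  0+5+1 = 6
  2+0 = 2
  5+5 = 2 carry 1
  2+0+1 = 3
  1+6 = 7
  7+7 = 6 carry 1
  5+1+1 = 7
  0+0 = 0
  1+0 = 1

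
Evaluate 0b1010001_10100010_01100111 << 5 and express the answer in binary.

Left shift by 5: append 5 zero bits.

0b1010001101000100110011100000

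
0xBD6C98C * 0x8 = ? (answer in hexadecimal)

0x5EB64C60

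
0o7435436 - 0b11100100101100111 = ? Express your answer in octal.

0o7070667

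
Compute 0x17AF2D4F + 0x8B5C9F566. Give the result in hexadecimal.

Add column by column in base 16, right to left:
  F+6 = 5 carry 1
  4+6+1 = B
  D+5 = 2 carry 1
  2+F+1 = 2 carry 1
  F+9+1 = 9 carry 1
  A+C+1 = 7 carry 1
  7+5+1 = D
  1+B = C
  0+8 = 8

0x8CD7922B5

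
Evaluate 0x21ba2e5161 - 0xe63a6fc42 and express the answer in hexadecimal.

0x135687551f

Subtract column by column in base 16:
  1-2 → f (borrow)
  6-4-1 → 1
  1-c → 5 (borrow)
  5-f-1 → 5 (borrow)
  e-6-1 → 7
  2-a → 8 (borrow)
  a-3-1 → 6
  b-6 → 5
  1-e → 3 (borrow)
  2-0-1 → 1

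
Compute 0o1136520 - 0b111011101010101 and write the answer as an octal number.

0o1042773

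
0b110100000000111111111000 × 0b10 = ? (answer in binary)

Multiply each base-2 digit by 2, carrying:
  0×2 = 0 → write 0
  0×2 = 0 → write 0
  0×2 = 0 → write 0
  1×2 = 2 → write 0 carry 1
  1×2+1 = 3 → write 1 carry 1
  1×2+1 = 3 → write 1 carry 1
  1×2+1 = 3 → write 1 carry 1
  1×2+1 = 3 → write 1 carry 1
  1×2+1 = 3 → write 1 carry 1
  1×2+1 = 3 → write 1 carry 1
  1×2+1 = 3 → write 1 carry 1
  1×2+1 = 3 → write 1 carry 1
  0×2+1 = 1 → write 1
  0×2 = 0 → write 0
  0×2 = 0 → write 0
  0×2 = 0 → write 0
  0×2 = 0 → write 0
  0×2 = 0 → write 0
  0×2 = 0 → write 0
  0×2 = 0 → write 0
  1×2 = 2 → write 0 carry 1
  0×2+1 = 1 → write 1
  1×2 = 2 → write 0 carry 1
  1×2+1 = 3 → write 1 carry 1
  remaining carry: 1

0b1101000000001111111110000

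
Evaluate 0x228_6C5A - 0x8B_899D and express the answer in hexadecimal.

Subtract column by column in base 16:
  A-D → D (borrow)
  5-9-1 → B (borrow)
  C-9-1 → 2
  6-8 → E (borrow)
  8-B-1 → C (borrow)
  2-8-1 → 9 (borrow)
  2-0-1 → 1

0x19CE2BD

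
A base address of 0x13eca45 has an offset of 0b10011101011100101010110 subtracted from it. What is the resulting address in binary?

0b111100000001000011101111

0x13eca45 = 0b1001111101100101001000101 in binary.
Subtract column by column in base 2:
  1-0 → 1
  0-1 → 1 (borrow)
  1-1-1 → 1 (borrow)
  0-0-1 → 1 (borrow)
  0-1-1 → 0 (borrow)
  0-0-1 → 1 (borrow)
  1-1-1 → 1 (borrow)
  0-0-1 → 1 (borrow)
  0-1-1 → 0 (borrow)
  1-0-1 → 0
  0-0 → 0
  1-1 → 0
  0-1 → 1 (borrow)
  0-1-1 → 0 (borrow)
  1-0-1 → 0
  1-1 → 0
  0-0 → 0
  1-1 → 0
  1-1 → 0
  1-1 → 0
  1-0 → 1
  1-0 → 1
  0-1 → 1 (borrow)
  0-0-1 → 1 (borrow)
  1-0-1 → 0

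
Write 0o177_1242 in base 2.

Each octal digit is 3 bits: 1=001 7=111 7=111 1=001 2=010 4=100 2=010.

0b1111111001010100010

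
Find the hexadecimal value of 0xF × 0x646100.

0x5E1AF00

Multiply each base-16 digit by 15, carrying:
  0×15 = 0 → write 0
  0×15 = 0 → write 0
  1×15 = 15 → write F
  6×15 = 90 → write A carry 5
  4×15+5 = 65 → write 1 carry 4
  6×15+4 = 94 → write E carry 5
  remaining carry: 5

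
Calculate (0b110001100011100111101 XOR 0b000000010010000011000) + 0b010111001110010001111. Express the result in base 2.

First 0b110001100011100111101 XOR 0b000000010010000011000 = 0b110001110001100100101.
Add column by column in base 2, right to left:
  1+1 = 0 carry 1
  0+1+1 = 0 carry 1
  1+1+1 = 1 carry 1
  0+1+1 = 0 carry 1
  0+0+1 = 1
  1+0 = 1
  0+0 = 0
  0+1 = 1
  1+0 = 1
  1+0 = 1
  0+1 = 1
  0+1 = 1
  0+1 = 1
  1+0 = 1
  1+0 = 1
  1+1 = 0 carry 1
  0+1+1 = 0 carry 1
  0+1+1 = 0 carry 1
  0+0+1 = 1
  1+1 = 0 carry 1
  1+0+1 = 0 carry 1
  final carry 1

0b1001000111111110110100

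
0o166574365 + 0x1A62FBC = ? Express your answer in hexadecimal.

0x38128B1

0o166574365 = 0x1DAF8F5 in hexadecimal.
Add column by column in base 16, right to left:
  5+C = 1 carry 1
  F+B+1 = B carry 1
  8+F+1 = 8 carry 1
  F+2+1 = 2 carry 1
  A+6+1 = 1 carry 1
  D+A+1 = 8 carry 1
  1+1+1 = 3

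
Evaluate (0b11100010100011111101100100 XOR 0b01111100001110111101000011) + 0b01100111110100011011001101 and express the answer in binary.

First 0b11100010100011111101100100 XOR 0b01111100001110111101000011 = 0b10011110101101000000100111.
Add column by column in base 2, right to left:
  1+1 = 0 carry 1
  1+0+1 = 0 carry 1
  1+1+1 = 1 carry 1
  0+1+1 = 0 carry 1
  0+0+1 = 1
  1+0 = 1
  0+1 = 1
  0+1 = 1
  0+0 = 0
  0+1 = 1
  0+1 = 1
  0+0 = 0
  1+0 = 1
  0+0 = 0
  1+1 = 0 carry 1
  1+0+1 = 0 carry 1
  0+1+1 = 0 carry 1
  1+1+1 = 1 carry 1
  0+1+1 = 0 carry 1
  1+1+1 = 1 carry 1
  1+1+1 = 1 carry 1
  1+0+1 = 0 carry 1
  1+0+1 = 0 carry 1
  0+1+1 = 0 carry 1
  0+1+1 = 0 carry 1
  1+0+1 = 0 carry 1
  final carry 1

0b100000110100001011011110100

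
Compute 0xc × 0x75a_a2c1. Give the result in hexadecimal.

0x583fa10c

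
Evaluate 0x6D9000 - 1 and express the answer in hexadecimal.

The trailing 3 digits are 0, so subtracting 1 borrows through: they become F and the next digit up decrements.

0x6D8FFF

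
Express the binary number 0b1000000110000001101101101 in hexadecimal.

Group the bits into nibbles: 0001 0000 0011 0000 0011 0110 1101 → 103036D.

0x103036D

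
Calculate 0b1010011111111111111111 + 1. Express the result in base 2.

The trailing 17 digits are 1 (max in base 2), so adding 1 cascades: they roll to 0 and the next digit up increments.

0b1010100000000000000000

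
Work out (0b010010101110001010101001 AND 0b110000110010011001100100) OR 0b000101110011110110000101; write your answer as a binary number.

0b10101110011111110100101

0b010010101110001010101001 AND 0b110000110010011001100100 = 0b010000100010001000100000.
Then OR with 0b000101110011110110000101.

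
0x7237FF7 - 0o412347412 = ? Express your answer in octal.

0o276330355

0x7237FF7 = 0o710677767 in octal.
Subtract column by column in base 8:
  7-2 → 5
  6-1 → 5
  7-4 → 3
  7-7 → 0
  7-4 → 3
  6-3 → 3
  0-2 → 6 (borrow)
  1-1-1 → 7 (borrow)
  7-4-1 → 2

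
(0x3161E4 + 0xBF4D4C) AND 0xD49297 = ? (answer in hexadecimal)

Add column by column in base 16, right to left:
  4+C = 0 carry 1
  E+4+1 = 3 carry 1
  1+D+1 = F
  6+4 = A
  1+F = 0 carry 1
  3+B+1 = F
Sum = 0xF0AF30; now AND with 0xD49297:
  F&D=D, 0&4=0, A&9=8, F&2=2, 3&9=1, 0&7=0

0xD08210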